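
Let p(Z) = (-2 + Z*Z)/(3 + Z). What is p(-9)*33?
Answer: -869/2 ≈ -434.50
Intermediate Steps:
p(Z) = (-2 + Z**2)/(3 + Z)
p(-9)*33 = ((-2 + (-9)**2)/(3 - 9))*33 = ((-2 + 81)/(-6))*33 = -1/6*79*33 = -79/6*33 = -869/2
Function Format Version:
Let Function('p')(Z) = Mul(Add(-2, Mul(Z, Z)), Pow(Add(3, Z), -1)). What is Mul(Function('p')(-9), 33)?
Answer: Rational(-869, 2) ≈ -434.50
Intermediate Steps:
Function('p')(Z) = Mul(Pow(Add(3, Z), -1), Add(-2, Pow(Z, 2))) (Function('p')(Z) = Mul(Add(-2, Pow(Z, 2)), Pow(Add(3, Z), -1)) = Mul(Pow(Add(3, Z), -1), Add(-2, Pow(Z, 2))))
Mul(Function('p')(-9), 33) = Mul(Mul(Pow(Add(3, -9), -1), Add(-2, Pow(-9, 2))), 33) = Mul(Mul(Pow(-6, -1), Add(-2, 81)), 33) = Mul(Mul(Rational(-1, 6), 79), 33) = Mul(Rational(-79, 6), 33) = Rational(-869, 2)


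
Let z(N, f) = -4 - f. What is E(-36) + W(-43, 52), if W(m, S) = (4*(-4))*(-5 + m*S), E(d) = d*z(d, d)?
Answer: 34704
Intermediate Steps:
E(d) = d*(-4 - d)
W(m, S) = 80 - 16*S*m (W(m, S) = -16*(-5 + S*m) = 80 - 16*S*m)
E(-36) + W(-43, 52) = -1*(-36)*(4 - 36) + (80 - 16*52*(-43)) = -1*(-36)*(-32) + (80 + 35776) = -1152 + 35856 = 34704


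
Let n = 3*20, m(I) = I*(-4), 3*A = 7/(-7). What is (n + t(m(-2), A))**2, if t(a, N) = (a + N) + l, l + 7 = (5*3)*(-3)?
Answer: 2209/9 ≈ 245.44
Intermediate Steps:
A = -1/3 (A = (7/(-7))/3 = (7*(-1/7))/3 = (1/3)*(-1) = -1/3 ≈ -0.33333)
l = -52 (l = -7 + (5*3)*(-3) = -7 + 15*(-3) = -7 - 45 = -52)
m(I) = -4*I
t(a, N) = -52 + N + a (t(a, N) = (a + N) - 52 = (N + a) - 52 = -52 + N + a)
n = 60
(n + t(m(-2), A))**2 = (60 + (-52 - 1/3 - 4*(-2)))**2 = (60 + (-52 - 1/3 + 8))**2 = (60 - 133/3)**2 = (47/3)**2 = 2209/9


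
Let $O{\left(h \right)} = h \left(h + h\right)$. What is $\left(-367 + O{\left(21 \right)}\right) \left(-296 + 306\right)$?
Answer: $5150$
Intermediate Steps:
$O{\left(h \right)} = 2 h^{2}$ ($O{\left(h \right)} = h 2 h = 2 h^{2}$)
$\left(-367 + O{\left(21 \right)}\right) \left(-296 + 306\right) = \left(-367 + 2 \cdot 21^{2}\right) \left(-296 + 306\right) = \left(-367 + 2 \cdot 441\right) 10 = \left(-367 + 882\right) 10 = 515 \cdot 10 = 5150$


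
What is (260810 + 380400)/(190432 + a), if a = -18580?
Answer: 320605/85926 ≈ 3.7312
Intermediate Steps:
(260810 + 380400)/(190432 + a) = (260810 + 380400)/(190432 - 18580) = 641210/171852 = 641210*(1/171852) = 320605/85926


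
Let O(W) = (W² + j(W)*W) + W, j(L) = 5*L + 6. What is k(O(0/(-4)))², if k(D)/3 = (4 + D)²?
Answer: 2304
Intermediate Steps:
j(L) = 6 + 5*L
O(W) = W + W² + W*(6 + 5*W) (O(W) = (W² + (6 + 5*W)*W) + W = (W² + W*(6 + 5*W)) + W = W + W² + W*(6 + 5*W))
k(D) = 3*(4 + D)²
k(O(0/(-4)))² = (3*(4 + (0/(-4))*(7 + 6*(0/(-4))))²)² = (3*(4 + (0*(-¼))*(7 + 6*(0*(-¼))))²)² = (3*(4 + 0*(7 + 6*0))²)² = (3*(4 + 0*(7 + 0))²)² = (3*(4 + 0*7)²)² = (3*(4 + 0)²)² = (3*4²)² = (3*16)² = 48² = 2304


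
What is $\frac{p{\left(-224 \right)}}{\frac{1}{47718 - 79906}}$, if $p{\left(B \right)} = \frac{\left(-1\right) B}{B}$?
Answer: $32188$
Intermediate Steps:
$p{\left(B \right)} = -1$
$\frac{p{\left(-224 \right)}}{\frac{1}{47718 - 79906}} = - \frac{1}{\frac{1}{47718 - 79906}} = - \frac{1}{\frac{1}{-32188}} = - \frac{1}{- \frac{1}{32188}} = \left(-1\right) \left(-32188\right) = 32188$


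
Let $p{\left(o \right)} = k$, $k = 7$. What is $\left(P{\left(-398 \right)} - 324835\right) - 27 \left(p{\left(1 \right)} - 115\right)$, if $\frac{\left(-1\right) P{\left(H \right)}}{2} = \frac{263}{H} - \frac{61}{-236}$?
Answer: $- \frac{7559283063}{23482} \approx -3.2192 \cdot 10^{5}$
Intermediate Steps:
$p{\left(o \right)} = 7$
$P{\left(H \right)} = - \frac{61}{118} - \frac{526}{H}$ ($P{\left(H \right)} = - 2 \left(\frac{263}{H} - \frac{61}{-236}\right) = - 2 \left(\frac{263}{H} - - \frac{61}{236}\right) = - 2 \left(\frac{263}{H} + \frac{61}{236}\right) = - 2 \left(\frac{61}{236} + \frac{263}{H}\right) = - \frac{61}{118} - \frac{526}{H}$)
$\left(P{\left(-398 \right)} - 324835\right) - 27 \left(p{\left(1 \right)} - 115\right) = \left(\left(- \frac{61}{118} - \frac{526}{-398}\right) - 324835\right) - 27 \left(7 - 115\right) = \left(\left(- \frac{61}{118} - - \frac{263}{199}\right) - 324835\right) - -2916 = \left(\left(- \frac{61}{118} + \frac{263}{199}\right) - 324835\right) + 2916 = \left(\frac{18895}{23482} - 324835\right) + 2916 = - \frac{7627756575}{23482} + 2916 = - \frac{7559283063}{23482}$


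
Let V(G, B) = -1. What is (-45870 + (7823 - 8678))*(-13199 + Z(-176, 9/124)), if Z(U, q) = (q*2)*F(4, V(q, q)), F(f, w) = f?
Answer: 19117580475/31 ≈ 6.1670e+8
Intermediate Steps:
Z(U, q) = 8*q (Z(U, q) = (q*2)*4 = (2*q)*4 = 8*q)
(-45870 + (7823 - 8678))*(-13199 + Z(-176, 9/124)) = (-45870 + (7823 - 8678))*(-13199 + 8*(9/124)) = (-45870 - 855)*(-13199 + 8*(9*(1/124))) = -46725*(-13199 + 8*(9/124)) = -46725*(-13199 + 18/31) = -46725*(-409151/31) = 19117580475/31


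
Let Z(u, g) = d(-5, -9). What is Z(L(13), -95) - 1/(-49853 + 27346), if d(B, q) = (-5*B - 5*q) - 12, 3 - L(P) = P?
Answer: 1305407/22507 ≈ 58.000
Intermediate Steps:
L(P) = 3 - P
d(B, q) = -12 - 5*B - 5*q
Z(u, g) = 58 (Z(u, g) = -12 - 5*(-5) - 5*(-9) = -12 + 25 + 45 = 58)
Z(L(13), -95) - 1/(-49853 + 27346) = 58 - 1/(-49853 + 27346) = 58 - 1/(-22507) = 58 - 1*(-1/22507) = 58 + 1/22507 = 1305407/22507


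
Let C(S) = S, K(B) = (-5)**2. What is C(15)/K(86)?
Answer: 3/5 ≈ 0.60000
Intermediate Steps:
K(B) = 25
C(15)/K(86) = 15/25 = 15*(1/25) = 3/5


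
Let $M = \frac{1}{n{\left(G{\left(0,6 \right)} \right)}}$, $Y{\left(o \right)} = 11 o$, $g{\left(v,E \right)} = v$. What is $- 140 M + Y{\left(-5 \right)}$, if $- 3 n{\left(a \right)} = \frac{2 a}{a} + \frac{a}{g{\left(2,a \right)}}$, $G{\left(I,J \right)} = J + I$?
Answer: $29$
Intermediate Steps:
$G{\left(I,J \right)} = I + J$
$n{\left(a \right)} = - \frac{2}{3} - \frac{a}{6}$ ($n{\left(a \right)} = - \frac{\frac{2 a}{a} + \frac{a}{2}}{3} = - \frac{2 + a \frac{1}{2}}{3} = - \frac{2 + \frac{a}{2}}{3} = - \frac{2}{3} - \frac{a}{6}$)
$M = - \frac{3}{5}$ ($M = \frac{1}{- \frac{2}{3} - \frac{0 + 6}{6}} = \frac{1}{- \frac{2}{3} - 1} = \frac{1}{- \frac{5}{3}} = - \frac{3}{5} \approx -0.6$)
$- 140 M + Y{\left(-5 \right)} = \left(-140\right) \left(- \frac{3}{5}\right) + 11 \left(-5\right) = 84 - 55 = 29$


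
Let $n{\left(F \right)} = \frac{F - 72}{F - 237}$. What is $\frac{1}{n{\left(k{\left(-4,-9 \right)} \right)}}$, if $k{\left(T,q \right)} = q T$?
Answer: $\frac{67}{12} \approx 5.5833$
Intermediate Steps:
$k{\left(T,q \right)} = T q$
$n{\left(F \right)} = \frac{-72 + F}{-237 + F}$
$\frac{1}{n{\left(k{\left(-4,-9 \right)} \right)}} = \frac{1}{\frac{1}{-237 - -36} \left(-72 - -36\right)} = \frac{1}{\frac{1}{-237 + 36} \left(-72 + 36\right)} = \frac{1}{\frac{1}{-201} \left(-36\right)} = \frac{1}{\left(- \frac{1}{201}\right) \left(-36\right)} = \frac{1}{\frac{12}{67}} = \frac{67}{12}$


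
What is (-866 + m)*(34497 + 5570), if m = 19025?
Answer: 727576653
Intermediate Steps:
(-866 + m)*(34497 + 5570) = (-866 + 19025)*(34497 + 5570) = 18159*40067 = 727576653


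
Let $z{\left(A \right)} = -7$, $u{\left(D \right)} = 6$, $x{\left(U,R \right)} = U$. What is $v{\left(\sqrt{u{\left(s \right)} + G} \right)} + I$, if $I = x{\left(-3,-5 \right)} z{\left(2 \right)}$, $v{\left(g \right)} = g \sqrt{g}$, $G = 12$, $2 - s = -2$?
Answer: $21 + 3 \cdot 2^{\frac{3}{4}} \sqrt{3} \approx 29.739$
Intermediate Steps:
$s = 4$ ($s = 2 - -2 = 2 + 2 = 4$)
$v{\left(g \right)} = g^{\frac{3}{2}}$
$I = 21$ ($I = \left(-3\right) \left(-7\right) = 21$)
$v{\left(\sqrt{u{\left(s \right)} + G} \right)} + I = \left(\sqrt{6 + 12}\right)^{\frac{3}{2}} + 21 = \left(\sqrt{18}\right)^{\frac{3}{2}} + 21 = \left(3 \sqrt{2}\right)^{\frac{3}{2}} + 21 = 3 \cdot 2^{\frac{3}{4}} \sqrt{3} + 21 = 21 + 3 \cdot 2^{\frac{3}{4}} \sqrt{3}$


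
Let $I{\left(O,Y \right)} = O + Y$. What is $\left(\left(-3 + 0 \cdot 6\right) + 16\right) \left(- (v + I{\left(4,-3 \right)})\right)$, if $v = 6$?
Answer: $-91$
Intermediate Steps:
$\left(\left(-3 + 0 \cdot 6\right) + 16\right) \left(- (v + I{\left(4,-3 \right)})\right) = \left(\left(-3 + 0 \cdot 6\right) + 16\right) \left(- (6 + \left(4 - 3\right))\right) = \left(\left(-3 + 0\right) + 16\right) \left(- (6 + 1)\right) = \left(-3 + 16\right) \left(\left(-1\right) 7\right) = 13 \left(-7\right) = -91$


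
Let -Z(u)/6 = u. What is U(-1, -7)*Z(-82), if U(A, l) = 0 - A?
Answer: 492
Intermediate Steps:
U(A, l) = -A
Z(u) = -6*u
U(-1, -7)*Z(-82) = (-1*(-1))*(-6*(-82)) = 1*492 = 492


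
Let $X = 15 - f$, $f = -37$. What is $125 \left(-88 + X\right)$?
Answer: $-4500$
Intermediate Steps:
$X = 52$ ($X = 15 - -37 = 15 + 37 = 52$)
$125 \left(-88 + X\right) = 125 \left(-88 + 52\right) = 125 \left(-36\right) = -4500$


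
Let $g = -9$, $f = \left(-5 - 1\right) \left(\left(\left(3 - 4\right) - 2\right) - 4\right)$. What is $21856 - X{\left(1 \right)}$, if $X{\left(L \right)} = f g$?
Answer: $22234$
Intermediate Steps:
$f = 42$ ($f = - 6 \left(\left(-1 - 2\right) - 4\right) = - 6 \left(-3 - 4\right) = \left(-6\right) \left(-7\right) = 42$)
$X{\left(L \right)} = -378$ ($X{\left(L \right)} = 42 \left(-9\right) = -378$)
$21856 - X{\left(1 \right)} = 21856 - -378 = 21856 + 378 = 22234$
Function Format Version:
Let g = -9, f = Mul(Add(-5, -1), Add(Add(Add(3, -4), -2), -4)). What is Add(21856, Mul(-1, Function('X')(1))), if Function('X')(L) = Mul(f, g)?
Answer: 22234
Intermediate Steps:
f = 42 (f = Mul(-6, Add(Add(-1, -2), -4)) = Mul(-6, Add(-3, -4)) = Mul(-6, -7) = 42)
Function('X')(L) = -378 (Function('X')(L) = Mul(42, -9) = -378)
Add(21856, Mul(-1, Function('X')(1))) = Add(21856, Mul(-1, -378)) = Add(21856, 378) = 22234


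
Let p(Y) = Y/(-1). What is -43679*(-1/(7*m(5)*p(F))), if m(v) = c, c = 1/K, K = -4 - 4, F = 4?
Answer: 87358/7 ≈ 12480.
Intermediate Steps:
p(Y) = -Y (p(Y) = Y*(-1) = -Y)
K = -8
c = -1/8 (c = 1/(-8) = -1/8 ≈ -0.12500)
m(v) = -1/8
-43679*(-1/(7*m(5)*p(F))) = -43679/((-7*(-1/8))*(-1*4)) = -43679/((7/8)*(-4)) = -43679/(-7/2) = -43679*(-2/7) = 87358/7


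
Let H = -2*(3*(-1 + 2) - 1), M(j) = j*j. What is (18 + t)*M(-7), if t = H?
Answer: 686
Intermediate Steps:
M(j) = j²
H = -4 (H = -2*(3*1 - 1) = -2*(3 - 1) = -2*2 = -4)
t = -4
(18 + t)*M(-7) = (18 - 4)*(-7)² = 14*49 = 686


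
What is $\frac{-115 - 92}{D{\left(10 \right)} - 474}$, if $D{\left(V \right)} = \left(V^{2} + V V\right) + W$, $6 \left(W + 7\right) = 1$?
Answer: $\frac{1242}{1685} \approx 0.73709$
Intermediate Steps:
$W = - \frac{41}{6}$ ($W = -7 + \frac{1}{6} \cdot 1 = -7 + \frac{1}{6} = - \frac{41}{6} \approx -6.8333$)
$D{\left(V \right)} = - \frac{41}{6} + 2 V^{2}$ ($D{\left(V \right)} = \left(V^{2} + V V\right) - \frac{41}{6} = \left(V^{2} + V^{2}\right) - \frac{41}{6} = 2 V^{2} - \frac{41}{6} = - \frac{41}{6} + 2 V^{2}$)
$\frac{-115 - 92}{D{\left(10 \right)} - 474} = \frac{-115 - 92}{\left(- \frac{41}{6} + 2 \cdot 10^{2}\right) - 474} = - \frac{207}{\left(- \frac{41}{6} + 2 \cdot 100\right) - 474} = - \frac{207}{\left(- \frac{41}{6} + 200\right) - 474} = - \frac{207}{\frac{1159}{6} - 474} = - \frac{207}{- \frac{1685}{6}} = \left(-207\right) \left(- \frac{6}{1685}\right) = \frac{1242}{1685}$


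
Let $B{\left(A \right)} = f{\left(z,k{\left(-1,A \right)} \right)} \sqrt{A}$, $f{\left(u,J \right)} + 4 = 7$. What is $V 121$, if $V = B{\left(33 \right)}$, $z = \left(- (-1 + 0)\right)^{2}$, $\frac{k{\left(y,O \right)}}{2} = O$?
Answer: $363 \sqrt{33} \approx 2085.3$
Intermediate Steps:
$k{\left(y,O \right)} = 2 O$
$z = 1$ ($z = \left(\left(-1\right) \left(-1\right)\right)^{2} = 1^{2} = 1$)
$f{\left(u,J \right)} = 3$ ($f{\left(u,J \right)} = -4 + 7 = 3$)
$B{\left(A \right)} = 3 \sqrt{A}$
$V = 3 \sqrt{33} \approx 17.234$
$V 121 = 3 \sqrt{33} \cdot 121 = 363 \sqrt{33}$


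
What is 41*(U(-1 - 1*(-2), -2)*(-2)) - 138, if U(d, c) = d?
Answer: -220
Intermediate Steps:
41*(U(-1 - 1*(-2), -2)*(-2)) - 138 = 41*((-1 - 1*(-2))*(-2)) - 138 = 41*((-1 + 2)*(-2)) - 138 = 41*(1*(-2)) - 138 = 41*(-2) - 138 = -82 - 138 = -220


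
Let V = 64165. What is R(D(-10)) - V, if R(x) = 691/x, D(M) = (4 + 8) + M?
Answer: -127639/2 ≈ -63820.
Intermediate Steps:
D(M) = 12 + M
R(D(-10)) - V = 691/(12 - 10) - 1*64165 = 691/2 - 64165 = -127639/2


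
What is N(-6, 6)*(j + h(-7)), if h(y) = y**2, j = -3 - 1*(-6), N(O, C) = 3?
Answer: 156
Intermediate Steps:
j = 3 (j = -3 + 6 = 3)
N(-6, 6)*(j + h(-7)) = 3*(3 + (-7)**2) = 3*(3 + 49) = 3*52 = 156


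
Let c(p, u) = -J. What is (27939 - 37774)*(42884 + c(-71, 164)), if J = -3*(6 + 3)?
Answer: -422029685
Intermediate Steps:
J = -27 (J = -3*9 = -27)
c(p, u) = 27 (c(p, u) = -1*(-27) = 27)
(27939 - 37774)*(42884 + c(-71, 164)) = (27939 - 37774)*(42884 + 27) = -9835*42911 = -422029685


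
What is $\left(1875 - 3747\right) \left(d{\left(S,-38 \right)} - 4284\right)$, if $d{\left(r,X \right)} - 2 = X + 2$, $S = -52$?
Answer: $8083296$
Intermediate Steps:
$d{\left(r,X \right)} = 4 + X$ ($d{\left(r,X \right)} = 2 + \left(X + 2\right) = 2 + \left(2 + X\right) = 4 + X$)
$\left(1875 - 3747\right) \left(d{\left(S,-38 \right)} - 4284\right) = \left(1875 - 3747\right) \left(\left(4 - 38\right) - 4284\right) = - 1872 \left(-34 - 4284\right) = \left(-1872\right) \left(-4318\right) = 8083296$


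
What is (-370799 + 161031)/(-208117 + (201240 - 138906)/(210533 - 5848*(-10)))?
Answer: 18810106328/18662038729 ≈ 1.0079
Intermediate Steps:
(-370799 + 161031)/(-208117 + (201240 - 138906)/(210533 - 5848*(-10))) = -209768/(-208117 + 62334/(210533 + 58480)) = -209768/(-208117 + 62334/269013) = -209768/(-208117 + 62334*(1/269013)) = -209768/(-208117 + 20778/89671) = -209768/(-18662038729/89671) = -209768*(-89671/18662038729) = 18810106328/18662038729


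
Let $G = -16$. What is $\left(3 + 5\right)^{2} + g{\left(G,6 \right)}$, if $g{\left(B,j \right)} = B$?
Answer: $48$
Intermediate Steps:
$\left(3 + 5\right)^{2} + g{\left(G,6 \right)} = \left(3 + 5\right)^{2} - 16 = 8^{2} - 16 = 64 - 16 = 48$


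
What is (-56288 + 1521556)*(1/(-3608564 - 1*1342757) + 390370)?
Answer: 65863700463732444/115147 ≈ 5.7200e+11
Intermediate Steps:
(-56288 + 1521556)*(1/(-3608564 - 1*1342757) + 390370) = 1465268*(1/(-3608564 - 1342757) + 390370) = 1465268*(1/(-4951321) + 390370) = 1465268*(-1/4951321 + 390370) = 1465268*(1932847178769/4951321) = 65863700463732444/115147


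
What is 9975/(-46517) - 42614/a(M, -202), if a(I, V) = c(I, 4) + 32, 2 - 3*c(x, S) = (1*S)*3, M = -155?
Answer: -2973842082/2000231 ≈ -1486.8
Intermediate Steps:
c(x, S) = 2/3 - S (c(x, S) = 2/3 - 1*S*3/3 = 2/3 - S*3/3 = 2/3 - S)
a(I, V) = 86/3 (a(I, V) = (2/3 - 1*4) + 32 = (2/3 - 4) + 32 = -10/3 + 32 = 86/3)
9975/(-46517) - 42614/a(M, -202) = 9975/(-46517) - 42614/86/3 = 9975*(-1/46517) - 42614*3/86 = -9975/46517 - 63921/43 = -2973842082/2000231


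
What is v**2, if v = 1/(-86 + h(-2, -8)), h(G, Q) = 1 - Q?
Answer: 1/5929 ≈ 0.00016866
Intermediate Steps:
v = -1/77 (v = 1/(-86 + (1 - 1*(-8))) = 1/(-86 + (1 + 8)) = 1/(-86 + 9) = 1/(-77) = -1/77 ≈ -0.012987)
v**2 = (-1/77)**2 = 1/5929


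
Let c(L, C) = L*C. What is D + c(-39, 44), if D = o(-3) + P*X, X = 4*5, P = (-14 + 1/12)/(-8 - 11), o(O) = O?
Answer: -97148/57 ≈ -1704.4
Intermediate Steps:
P = 167/228 (P = (-14 + 1/12)/(-19) = -167/12*(-1/19) = 167/228 ≈ 0.73246)
c(L, C) = C*L
X = 20
D = 664/57 (D = -3 + (167/228)*20 = -3 + 835/57 = 664/57 ≈ 11.649)
D + c(-39, 44) = 664/57 + 44*(-39) = 664/57 - 1716 = -97148/57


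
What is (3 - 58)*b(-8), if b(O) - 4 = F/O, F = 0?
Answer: -220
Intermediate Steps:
b(O) = 4 (b(O) = 4 + 0/O = 4 + 0 = 4)
(3 - 58)*b(-8) = (3 - 58)*4 = -55*4 = -220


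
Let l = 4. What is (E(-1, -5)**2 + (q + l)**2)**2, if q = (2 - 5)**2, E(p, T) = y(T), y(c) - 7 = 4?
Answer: 84100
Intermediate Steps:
y(c) = 11 (y(c) = 7 + 4 = 11)
E(p, T) = 11
q = 9 (q = (-3)**2 = 9)
(E(-1, -5)**2 + (q + l)**2)**2 = (11**2 + (9 + 4)**2)**2 = (121 + 13**2)**2 = (121 + 169)**2 = 290**2 = 84100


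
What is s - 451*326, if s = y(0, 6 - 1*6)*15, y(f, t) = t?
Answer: -147026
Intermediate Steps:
s = 0 (s = (6 - 1*6)*15 = (6 - 6)*15 = 0*15 = 0)
s - 451*326 = 0 - 451*326 = 0 - 147026 = -147026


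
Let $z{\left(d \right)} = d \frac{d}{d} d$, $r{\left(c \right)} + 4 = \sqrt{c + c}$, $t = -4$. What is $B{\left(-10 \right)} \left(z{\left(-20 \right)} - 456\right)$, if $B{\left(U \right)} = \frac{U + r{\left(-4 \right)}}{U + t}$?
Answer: $-56 + 8 i \sqrt{2} \approx -56.0 + 11.314 i$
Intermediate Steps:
$r{\left(c \right)} = -4 + \sqrt{2} \sqrt{c}$ ($r{\left(c \right)} = -4 + \sqrt{c + c} = -4 + \sqrt{2 c} = -4 + \sqrt{2} \sqrt{c}$)
$z{\left(d \right)} = d^{2}$ ($z{\left(d \right)} = d 1 d = d d = d^{2}$)
$B{\left(U \right)} = \frac{-4 + U + 2 i \sqrt{2}}{-4 + U}$ ($B{\left(U \right)} = \frac{U - \left(4 - \sqrt{2} \sqrt{-4}\right)}{U - 4} = \frac{U - \left(4 - \sqrt{2} \cdot 2 i\right)}{-4 + U} = \frac{U - \left(4 - 2 i \sqrt{2}\right)}{-4 + U} = \frac{-4 + U + 2 i \sqrt{2}}{-4 + U}$)
$B{\left(-10 \right)} \left(z{\left(-20 \right)} - 456\right) = \frac{-4 - 10 + 2 i \sqrt{2}}{-4 - 10} \left(\left(-20\right)^{2} - 456\right) = \frac{-14 + 2 i \sqrt{2}}{-14} \left(400 - 456\right) = - \frac{-14 + 2 i \sqrt{2}}{14} \left(-56\right) = \left(1 - \frac{i \sqrt{2}}{7}\right) \left(-56\right) = -56 + 8 i \sqrt{2}$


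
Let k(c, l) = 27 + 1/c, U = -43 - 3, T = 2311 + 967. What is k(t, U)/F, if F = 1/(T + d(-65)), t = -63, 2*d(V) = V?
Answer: 5517350/63 ≈ 87577.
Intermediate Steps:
T = 3278
d(V) = V/2
U = -46
F = 2/6491 (F = 1/(3278 + (½)*(-65)) = 1/(3278 - 65/2) = 1/(6491/2) = 2/6491 ≈ 0.00030812)
k(t, U)/F = (27 + 1/(-63))/(2/6491) = (27 - 1/63)*(6491/2) = (1700/63)*(6491/2) = 5517350/63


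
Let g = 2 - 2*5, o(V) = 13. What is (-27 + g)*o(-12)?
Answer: -455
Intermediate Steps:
g = -8 (g = 2 - 10 = -8)
(-27 + g)*o(-12) = (-27 - 8)*13 = -35*13 = -455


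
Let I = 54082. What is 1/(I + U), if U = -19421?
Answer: 1/34661 ≈ 2.8851e-5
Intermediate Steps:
1/(I + U) = 1/(54082 - 19421) = 1/34661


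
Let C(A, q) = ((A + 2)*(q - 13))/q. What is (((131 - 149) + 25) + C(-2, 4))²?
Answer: 49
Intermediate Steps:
C(A, q) = (-13 + q)*(2 + A)/q (C(A, q) = ((2 + A)*(-13 + q))/q = ((-13 + q)*(2 + A))/q = (-13 + q)*(2 + A)/q)
(((131 - 149) + 25) + C(-2, 4))² = (((131 - 149) + 25) + (-26 - 13*(-2) + 4*(2 - 2))/4)² = ((-18 + 25) + (-26 + 26 + 4*0)/4)² = (7 + (-26 + 26 + 0)/4)² = (7 + (¼)*0)² = (7 + 0)² = 7² = 49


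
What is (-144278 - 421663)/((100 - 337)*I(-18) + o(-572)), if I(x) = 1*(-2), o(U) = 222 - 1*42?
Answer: -188647/218 ≈ -865.35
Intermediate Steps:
o(U) = 180 (o(U) = 222 - 42 = 180)
I(x) = -2
(-144278 - 421663)/((100 - 337)*I(-18) + o(-572)) = (-144278 - 421663)/((100 - 337)*(-2) + 180) = -565941/(-237*(-2) + 180) = -565941/(474 + 180) = -565941/654 = -565941*1/654 = -188647/218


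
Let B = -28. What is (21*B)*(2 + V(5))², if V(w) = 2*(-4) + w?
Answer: -588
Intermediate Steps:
V(w) = -8 + w
(21*B)*(2 + V(5))² = (21*(-28))*(2 + (-8 + 5))² = -588*(2 - 3)² = -588*(-1)² = -588*1 = -588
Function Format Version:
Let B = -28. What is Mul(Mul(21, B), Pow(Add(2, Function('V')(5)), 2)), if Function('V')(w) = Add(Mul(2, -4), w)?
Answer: -588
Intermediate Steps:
Function('V')(w) = Add(-8, w)
Mul(Mul(21, B), Pow(Add(2, Function('V')(5)), 2)) = Mul(Mul(21, -28), Pow(Add(2, Add(-8, 5)), 2)) = Mul(-588, Pow(Add(2, -3), 2)) = Mul(-588, Pow(-1, 2)) = Mul(-588, 1) = -588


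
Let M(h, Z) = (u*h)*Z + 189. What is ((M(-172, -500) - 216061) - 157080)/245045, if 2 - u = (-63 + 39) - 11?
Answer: 2809048/245045 ≈ 11.463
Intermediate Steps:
u = 37 (u = 2 - ((-63 + 39) - 11) = 2 - (-24 - 11) = 2 - 1*(-35) = 2 + 35 = 37)
M(h, Z) = 189 + 37*Z*h (M(h, Z) = (37*h)*Z + 189 = 37*Z*h + 189 = 189 + 37*Z*h)
((M(-172, -500) - 216061) - 157080)/245045 = (((189 + 37*(-500)*(-172)) - 216061) - 157080)/245045 = (((189 + 3182000) - 216061) - 157080)*(1/245045) = ((3182189 - 216061) - 157080)*(1/245045) = (2966128 - 157080)*(1/245045) = 2809048*(1/245045) = 2809048/245045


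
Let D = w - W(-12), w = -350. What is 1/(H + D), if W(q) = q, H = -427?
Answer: -1/765 ≈ -0.0013072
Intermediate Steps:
D = -338 (D = -350 - 1*(-12) = -350 + 12 = -338)
1/(H + D) = 1/(-427 - 338) = 1/(-765) = -1/765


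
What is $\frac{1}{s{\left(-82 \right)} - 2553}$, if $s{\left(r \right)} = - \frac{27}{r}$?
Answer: $- \frac{82}{209319} \approx -0.00039175$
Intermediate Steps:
$\frac{1}{s{\left(-82 \right)} - 2553} = \frac{1}{- \frac{27}{-82} - 2553} = \frac{1}{\left(-27\right) \left(- \frac{1}{82}\right) - 2553} = \frac{1}{\frac{27}{82} - 2553} = \frac{1}{- \frac{209319}{82}} = - \frac{82}{209319}$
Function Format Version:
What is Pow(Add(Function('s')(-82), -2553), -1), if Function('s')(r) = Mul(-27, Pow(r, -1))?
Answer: Rational(-82, 209319) ≈ -0.00039175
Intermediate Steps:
Pow(Add(Function('s')(-82), -2553), -1) = Pow(Add(Mul(-27, Pow(-82, -1)), -2553), -1) = Pow(Add(Mul(-27, Rational(-1, 82)), -2553), -1) = Pow(Add(Rational(27, 82), -2553), -1) = Pow(Rational(-209319, 82), -1) = Rational(-82, 209319)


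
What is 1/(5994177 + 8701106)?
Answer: 1/14695283 ≈ 6.8049e-8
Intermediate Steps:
1/(5994177 + 8701106) = 1/14695283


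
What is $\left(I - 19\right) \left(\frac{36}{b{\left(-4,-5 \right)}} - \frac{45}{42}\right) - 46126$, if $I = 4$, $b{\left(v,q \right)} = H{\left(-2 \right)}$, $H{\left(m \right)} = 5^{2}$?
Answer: $- \frac{3229207}{70} \approx -46132.0$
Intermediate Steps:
$H{\left(m \right)} = 25$
$b{\left(v,q \right)} = 25$
$\left(I - 19\right) \left(\frac{36}{b{\left(-4,-5 \right)}} - \frac{45}{42}\right) - 46126 = \left(4 - 19\right) \left(\frac{36}{25} - \frac{45}{42}\right) - 46126 = - 15 \left(36 \cdot \frac{1}{25} - \frac{15}{14}\right) - 46126 = - 15 \left(\frac{36}{25} - \frac{15}{14}\right) - 46126 = \left(-15\right) \frac{129}{350} - 46126 = - \frac{387}{70} - 46126 = - \frac{3229207}{70}$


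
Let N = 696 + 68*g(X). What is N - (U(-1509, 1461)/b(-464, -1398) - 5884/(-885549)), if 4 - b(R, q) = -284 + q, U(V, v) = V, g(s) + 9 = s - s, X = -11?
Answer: 42247121531/497678538 ≈ 84.888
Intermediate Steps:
g(s) = -9 (g(s) = -9 + (s - s) = -9 + 0 = -9)
b(R, q) = 288 - q (b(R, q) = 4 - (-284 + q) = 4 + (284 - q) = 288 - q)
N = 84 (N = 696 + 68*(-9) = 696 - 612 = 84)
N - (U(-1509, 1461)/b(-464, -1398) - 5884/(-885549)) = 84 - (-1509/(288 - 1*(-1398)) - 5884/(-885549)) = 84 - (-1509/(288 + 1398) - 5884*(-1/885549)) = 84 - (-1509/1686 + 5884/885549) = 84 - (-1509*1/1686 + 5884/885549) = 84 - (-503/562 + 5884/885549) = 84 - 1*(-442124339/497678538) = 84 + 442124339/497678538 = 42247121531/497678538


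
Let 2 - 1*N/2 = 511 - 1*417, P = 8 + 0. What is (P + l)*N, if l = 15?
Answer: -4232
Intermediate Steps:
P = 8
N = -184 (N = 4 - 2*(511 - 1*417) = 4 - 2*(511 - 417) = 4 - 2*94 = 4 - 188 = -184)
(P + l)*N = (8 + 15)*(-184) = 23*(-184) = -4232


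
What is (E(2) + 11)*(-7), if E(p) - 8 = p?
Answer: -147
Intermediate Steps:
E(p) = 8 + p
(E(2) + 11)*(-7) = ((8 + 2) + 11)*(-7) = (10 + 11)*(-7) = 21*(-7) = -147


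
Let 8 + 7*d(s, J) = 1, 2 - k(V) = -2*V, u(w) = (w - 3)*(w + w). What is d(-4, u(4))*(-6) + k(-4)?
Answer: 0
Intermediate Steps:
u(w) = 2*w*(-3 + w) (u(w) = (-3 + w)*(2*w) = 2*w*(-3 + w))
k(V) = 2 + 2*V (k(V) = 2 - (-2)*V = 2 + 2*V)
d(s, J) = -1 (d(s, J) = -8/7 + (⅐)*1 = -8/7 + ⅐ = -1)
d(-4, u(4))*(-6) + k(-4) = -1*(-6) + (2 + 2*(-4)) = 6 + (2 - 8) = 6 - 6 = 0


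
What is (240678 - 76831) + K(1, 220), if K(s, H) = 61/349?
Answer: 57182664/349 ≈ 1.6385e+5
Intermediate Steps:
K(s, H) = 61/349 (K(s, H) = 61*(1/349) = 61/349)
(240678 - 76831) + K(1, 220) = (240678 - 76831) + 61/349 = 163847 + 61/349 = 57182664/349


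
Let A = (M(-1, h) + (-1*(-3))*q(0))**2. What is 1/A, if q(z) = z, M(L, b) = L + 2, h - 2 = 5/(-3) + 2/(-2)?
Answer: 1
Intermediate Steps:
h = -2/3 (h = 2 + (5/(-3) + 2/(-2)) = 2 + (5*(-1/3) + 2*(-1/2)) = 2 + (-5/3 - 1) = 2 - 8/3 = -2/3 ≈ -0.66667)
M(L, b) = 2 + L
A = 1 (A = ((2 - 1) - 1*(-3)*0)**2 = (1 + 3*0)**2 = (1 + 0)**2 = 1**2 = 1)
1/A = 1/1 = 1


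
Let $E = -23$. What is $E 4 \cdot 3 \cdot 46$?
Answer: $-12696$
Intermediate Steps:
$E 4 \cdot 3 \cdot 46 = - 23 \cdot 4 \cdot 3 \cdot 46 = \left(-23\right) 12 \cdot 46 = \left(-276\right) 46 = -12696$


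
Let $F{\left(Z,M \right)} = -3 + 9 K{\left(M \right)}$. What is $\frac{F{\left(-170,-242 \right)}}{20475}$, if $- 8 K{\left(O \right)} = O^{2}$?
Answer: $- \frac{251}{78} \approx -3.2179$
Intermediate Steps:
$K{\left(O \right)} = - \frac{O^{2}}{8}$
$F{\left(Z,M \right)} = -3 - \frac{9 M^{2}}{8}$ ($F{\left(Z,M \right)} = -3 + 9 \left(- \frac{M^{2}}{8}\right) = -3 - \frac{9 M^{2}}{8}$)
$\frac{F{\left(-170,-242 \right)}}{20475} = \frac{-3 - \frac{9 \left(-242\right)^{2}}{8}}{20475} = \left(-3 - \frac{131769}{2}\right) \frac{1}{20475} = \left(- \frac{131775}{2}\right) \frac{1}{20475} = - \frac{251}{78}$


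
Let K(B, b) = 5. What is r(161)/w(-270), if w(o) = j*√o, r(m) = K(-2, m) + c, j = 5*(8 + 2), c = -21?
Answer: 4*I*√30/1125 ≈ 0.019475*I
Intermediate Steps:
j = 50 (j = 5*10 = 50)
r(m) = -16 (r(m) = 5 - 21 = -16)
w(o) = 50*√o
r(161)/w(-270) = -16*(-I*√30/4500) = -(-4)*I*√30/1125 = 4*I*√30/1125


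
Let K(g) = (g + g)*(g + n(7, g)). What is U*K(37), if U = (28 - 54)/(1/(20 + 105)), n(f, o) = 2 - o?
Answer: -481000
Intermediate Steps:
K(g) = 4*g (K(g) = (g + g)*(g + (2 - g)) = (2*g)*2 = 4*g)
U = -3250 (U = -26/(1/125) = -26/1/125 = -26*125 = -3250)
U*K(37) = -13000*37 = -3250*148 = -481000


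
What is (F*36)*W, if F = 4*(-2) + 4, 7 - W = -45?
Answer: -7488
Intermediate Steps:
W = 52 (W = 7 - 1*(-45) = 7 + 45 = 52)
F = -4 (F = -8 + 4 = -4)
(F*36)*W = -4*36*52 = -144*52 = -7488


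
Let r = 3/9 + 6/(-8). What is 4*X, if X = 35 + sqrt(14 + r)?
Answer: 140 + 2*sqrt(489)/3 ≈ 154.74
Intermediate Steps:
r = -5/12 (r = 3*(1/9) + 6*(-1/8) = 1/3 - 3/4 = -5/12 ≈ -0.41667)
X = 35 + sqrt(489)/6 (X = 35 + sqrt(14 - 5/12) = 35 + sqrt(163/12) = 35 + sqrt(489)/6 ≈ 38.686)
4*X = 4*(35 + sqrt(489)/6) = 140 + 2*sqrt(489)/3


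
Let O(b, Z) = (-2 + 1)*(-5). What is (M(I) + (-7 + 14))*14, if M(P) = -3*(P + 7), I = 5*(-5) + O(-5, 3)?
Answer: 644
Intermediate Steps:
O(b, Z) = 5 (O(b, Z) = -1*(-5) = 5)
I = -20 (I = 5*(-5) + 5 = -25 + 5 = -20)
M(P) = -21 - 3*P (M(P) = -3*(7 + P) = -21 - 3*P)
(M(I) + (-7 + 14))*14 = ((-21 - 3*(-20)) + (-7 + 14))*14 = ((-21 + 60) + 7)*14 = (39 + 7)*14 = 46*14 = 644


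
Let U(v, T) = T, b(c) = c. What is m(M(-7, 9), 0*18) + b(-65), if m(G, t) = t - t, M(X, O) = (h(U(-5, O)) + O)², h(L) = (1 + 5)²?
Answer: -65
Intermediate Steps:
h(L) = 36 (h(L) = 6² = 36)
M(X, O) = (36 + O)²
m(G, t) = 0
m(M(-7, 9), 0*18) + b(-65) = 0 - 65 = -65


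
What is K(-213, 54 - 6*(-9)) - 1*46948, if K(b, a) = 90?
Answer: -46858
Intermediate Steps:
K(-213, 54 - 6*(-9)) - 1*46948 = 90 - 1*46948 = 90 - 46948 = -46858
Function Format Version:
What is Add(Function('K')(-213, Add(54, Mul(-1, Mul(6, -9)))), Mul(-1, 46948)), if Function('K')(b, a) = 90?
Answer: -46858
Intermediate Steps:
Add(Function('K')(-213, Add(54, Mul(-1, Mul(6, -9)))), Mul(-1, 46948)) = Add(90, Mul(-1, 46948)) = Add(90, -46948) = -46858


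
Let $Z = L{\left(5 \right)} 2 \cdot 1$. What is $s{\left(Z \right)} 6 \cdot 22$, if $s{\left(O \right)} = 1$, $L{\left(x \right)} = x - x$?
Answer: $132$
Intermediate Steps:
$L{\left(x \right)} = 0$
$Z = 0$ ($Z = 0 \cdot 2 \cdot 1 = 0 \cdot 1 = 0$)
$s{\left(Z \right)} 6 \cdot 22 = 1 \cdot 6 \cdot 22 = 6 \cdot 22 = 132$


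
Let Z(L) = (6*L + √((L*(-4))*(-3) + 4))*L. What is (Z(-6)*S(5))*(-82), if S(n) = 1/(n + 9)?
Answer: -8856/7 + 492*I*√17/7 ≈ -1265.1 + 289.8*I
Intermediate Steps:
Z(L) = L*(√(4 + 12*L) + 6*L) (Z(L) = (6*L + √(-4*L*(-3) + 4))*L = (6*L + √(12*L + 4))*L = (6*L + √(4 + 12*L))*L = (√(4 + 12*L) + 6*L)*L = L*(√(4 + 12*L) + 6*L))
S(n) = 1/(9 + n)
(Z(-6)*S(5))*(-82) = ((2*(-6)*(√(1 + 3*(-6)) + 3*(-6)))/(9 + 5))*(-82) = ((2*(-6)*(√(1 - 18) - 18))/14)*(-82) = ((2*(-6)*(√(-17) - 18))*(1/14))*(-82) = ((2*(-6)*(I*√17 - 18))*(1/14))*(-82) = ((2*(-6)*(-18 + I*√17))*(1/14))*(-82) = ((216 - 12*I*√17)*(1/14))*(-82) = (108/7 - 6*I*√17/7)*(-82) = -8856/7 + 492*I*√17/7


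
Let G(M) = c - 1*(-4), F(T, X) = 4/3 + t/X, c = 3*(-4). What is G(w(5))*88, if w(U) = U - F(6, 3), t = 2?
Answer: -704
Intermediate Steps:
c = -12
F(T, X) = 4/3 + 2/X
w(U) = -2 + U (w(U) = U - (4/3 + 2/3) = U - (4/3 + 2*(⅓)) = U - (4/3 + ⅔) = U - 1*2 = U - 2 = -2 + U)
G(M) = -8 (G(M) = -12 - 1*(-4) = -12 + 4 = -8)
G(w(5))*88 = -8*88 = -704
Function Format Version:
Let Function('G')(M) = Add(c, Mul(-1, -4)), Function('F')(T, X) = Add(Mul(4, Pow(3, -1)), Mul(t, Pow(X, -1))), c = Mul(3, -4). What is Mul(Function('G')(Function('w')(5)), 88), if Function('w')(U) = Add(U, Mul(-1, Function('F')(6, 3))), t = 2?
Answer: -704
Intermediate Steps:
c = -12
Function('F')(T, X) = Add(Rational(4, 3), Mul(2, Pow(X, -1))) (Function('F')(T, X) = Add(Mul(4, Pow(3, -1)), Mul(2, Pow(X, -1))) = Add(Mul(4, Rational(1, 3)), Mul(2, Pow(X, -1))) = Add(Rational(4, 3), Mul(2, Pow(X, -1))))
Function('w')(U) = Add(-2, U) (Function('w')(U) = Add(U, Mul(-1, Add(Rational(4, 3), Mul(2, Pow(3, -1))))) = Add(U, Mul(-1, Add(Rational(4, 3), Mul(2, Rational(1, 3))))) = Add(U, Mul(-1, Add(Rational(4, 3), Rational(2, 3)))) = Add(U, Mul(-1, 2)) = Add(U, -2) = Add(-2, U))
Function('G')(M) = -8 (Function('G')(M) = Add(-12, Mul(-1, -4)) = Add(-12, 4) = -8)
Mul(Function('G')(Function('w')(5)), 88) = Mul(-8, 88) = -704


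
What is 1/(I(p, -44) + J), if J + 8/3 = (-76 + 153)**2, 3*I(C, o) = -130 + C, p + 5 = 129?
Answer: 3/17773 ≈ 0.00016880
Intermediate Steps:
p = 124 (p = -5 + 129 = 124)
I(C, o) = -130/3 + C/3 (I(C, o) = (-130 + C)/3 = -130/3 + C/3)
J = 17779/3 (J = -8/3 + (-76 + 153)**2 = -8/3 + 77**2 = -8/3 + 5929 = 17779/3 ≈ 5926.3)
1/(I(p, -44) + J) = 1/((-130/3 + (1/3)*124) + 17779/3) = 1/((-130/3 + 124/3) + 17779/3) = 1/(-2 + 17779/3) = 1/(17773/3) = 3/17773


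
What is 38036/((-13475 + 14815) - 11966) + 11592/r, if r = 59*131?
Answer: -85401826/41064177 ≈ -2.0797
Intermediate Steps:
r = 7729
38036/((-13475 + 14815) - 11966) + 11592/r = 38036/((-13475 + 14815) - 11966) + 11592/7729 = 38036/(1340 - 11966) + 11592*(1/7729) = 38036/(-10626) + 11592/7729 = 38036*(-1/10626) + 11592/7729 = -19018/5313 + 11592/7729 = -85401826/41064177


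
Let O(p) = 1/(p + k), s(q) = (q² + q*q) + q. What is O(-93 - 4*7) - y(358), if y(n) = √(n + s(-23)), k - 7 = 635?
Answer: 1/521 - √1393 ≈ -37.321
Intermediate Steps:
k = 642 (k = 7 + 635 = 642)
s(q) = q + 2*q² (s(q) = (q² + q²) + q = 2*q² + q = q + 2*q²)
O(p) = 1/(642 + p) (O(p) = 1/(p + 642) = 1/(642 + p))
y(n) = √(1035 + n) (y(n) = √(n - 23*(1 + 2*(-23))) = √(n - 23*(1 - 46)) = √(n - 23*(-45)) = √(n + 1035) = √(1035 + n))
O(-93 - 4*7) - y(358) = 1/(642 + (-93 - 4*7)) - √(1035 + 358) = 1/(642 + (-93 - 28)) - √1393 = 1/(642 - 121) - √1393 = 1/521 - √1393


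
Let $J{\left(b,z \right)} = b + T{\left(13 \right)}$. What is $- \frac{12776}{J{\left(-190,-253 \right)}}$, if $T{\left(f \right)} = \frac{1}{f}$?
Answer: $\frac{166088}{2469} \approx 67.269$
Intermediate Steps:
$J{\left(b,z \right)} = \frac{1}{13} + b$ ($J{\left(b,z \right)} = b + \frac{1}{13} = \frac{1}{13} + b$)
$- \frac{12776}{J{\left(-190,-253 \right)}} = - \frac{12776}{\frac{1}{13} - 190} = - \frac{12776}{- \frac{2469}{13}} = \left(-12776\right) \left(- \frac{13}{2469}\right) = \frac{166088}{2469}$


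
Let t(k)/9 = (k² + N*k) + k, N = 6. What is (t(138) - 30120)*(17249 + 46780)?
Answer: 9602429130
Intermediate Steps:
t(k) = 9*k² + 63*k (t(k) = 9*((k² + 6*k) + k) = 9*(k² + 7*k) = 9*k² + 63*k)
(t(138) - 30120)*(17249 + 46780) = (9*138*(7 + 138) - 30120)*(17249 + 46780) = (9*138*145 - 30120)*64029 = (180090 - 30120)*64029 = 149970*64029 = 9602429130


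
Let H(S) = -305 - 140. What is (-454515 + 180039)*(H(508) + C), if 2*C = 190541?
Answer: -26027323938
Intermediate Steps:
C = 190541/2 (C = (½)*190541 = 190541/2 ≈ 95271.)
H(S) = -445
(-454515 + 180039)*(H(508) + C) = (-454515 + 180039)*(-445 + 190541/2) = -274476*189651/2 = -26027323938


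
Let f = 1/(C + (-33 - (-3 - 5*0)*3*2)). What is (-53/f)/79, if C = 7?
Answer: 424/79 ≈ 5.3671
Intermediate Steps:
f = -1/8 (f = 1/(7 + (-33 - (-3 - 5*0)*3*2)) = 1/(7 + (-33 - (-3 + 0)*3*2)) = 1/(7 + (-33 - (-3*3)*2)) = 1/(7 + (-33 - (-9)*2)) = 1/(7 + (-33 - 1*(-18))) = 1/(7 + (-33 + 18)) = 1/(7 - 15) = 1/(-8) = -1/8 ≈ -0.12500)
(-53/f)/79 = (-53/(-1/8))/79 = (-53*(-8))/79 = (1/79)*424 = 424/79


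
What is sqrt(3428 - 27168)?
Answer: 2*I*sqrt(5935) ≈ 154.08*I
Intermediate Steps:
sqrt(3428 - 27168) = sqrt(-23740) = 2*I*sqrt(5935)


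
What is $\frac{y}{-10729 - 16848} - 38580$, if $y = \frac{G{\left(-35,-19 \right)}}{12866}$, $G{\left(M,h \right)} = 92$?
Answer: $- \frac{297573982862}{7713167} \approx -38580.0$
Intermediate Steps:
$y = \frac{46}{6433}$ ($y = \frac{92}{12866} = 92 \cdot \frac{1}{12866} = \frac{46}{6433} \approx 0.0071506$)
$\frac{y}{-10729 - 16848} - 38580 = \frac{46}{6433 \left(-10729 - 16848\right)} - 38580 = \frac{46}{6433 \left(-27577\right)} - 38580 = \frac{46}{6433} \left(- \frac{1}{27577}\right) - 38580 = - \frac{2}{7713167} - 38580 = - \frac{297573982862}{7713167}$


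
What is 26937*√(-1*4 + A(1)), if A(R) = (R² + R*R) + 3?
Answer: 26937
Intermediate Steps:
A(R) = 3 + 2*R² (A(R) = (R² + R²) + 3 = 2*R² + 3 = 3 + 2*R²)
26937*√(-1*4 + A(1)) = 26937*√(-1*4 + (3 + 2*1²)) = 26937*√(-4 + (3 + 2*1)) = 26937*√(-4 + (3 + 2)) = 26937*√(-4 + 5) = 26937*√1 = 26937*1 = 26937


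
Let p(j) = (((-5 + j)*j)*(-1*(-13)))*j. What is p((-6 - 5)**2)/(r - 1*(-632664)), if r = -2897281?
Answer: -22078628/2264617 ≈ -9.7494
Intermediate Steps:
p(j) = 13*j**2*(-5 + j) (p(j) = ((j*(-5 + j))*13)*j = (13*j*(-5 + j))*j = 13*j**2*(-5 + j))
p((-6 - 5)**2)/(r - 1*(-632664)) = (13*((-6 - 5)**2)**2*(-5 + (-6 - 5)**2))/(-2897281 - 1*(-632664)) = (13*((-11)**2)**2*(-5 + (-11)**2))/(-2897281 + 632664) = (13*121**2*(-5 + 121))/(-2264617) = (13*14641*116)*(-1/2264617) = 22078628*(-1/2264617) = -22078628/2264617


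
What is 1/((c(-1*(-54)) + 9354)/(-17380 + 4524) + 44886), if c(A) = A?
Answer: 1607/72130626 ≈ 2.2279e-5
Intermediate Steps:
1/((c(-1*(-54)) + 9354)/(-17380 + 4524) + 44886) = 1/((-1*(-54) + 9354)/(-17380 + 4524) + 44886) = 1/((54 + 9354)/(-12856) + 44886) = 1/(9408*(-1/12856) + 44886) = 1/(-1176/1607 + 44886) = 1/(72130626/1607) = 1607/72130626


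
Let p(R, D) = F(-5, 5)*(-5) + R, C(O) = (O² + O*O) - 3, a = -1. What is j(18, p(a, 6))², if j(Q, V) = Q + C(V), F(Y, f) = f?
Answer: 1868689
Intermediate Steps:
C(O) = -3 + 2*O² (C(O) = (O² + O²) - 3 = 2*O² - 3 = -3 + 2*O²)
p(R, D) = -25 + R (p(R, D) = 5*(-5) + R = -25 + R)
j(Q, V) = -3 + Q + 2*V² (j(Q, V) = Q + (-3 + 2*V²) = -3 + Q + 2*V²)
j(18, p(a, 6))² = (-3 + 18 + 2*(-25 - 1)²)² = (-3 + 18 + 2*(-26)²)² = (-3 + 18 + 2*676)² = (-3 + 18 + 1352)² = 1367² = 1868689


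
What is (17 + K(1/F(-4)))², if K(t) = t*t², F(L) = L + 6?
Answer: 18769/64 ≈ 293.27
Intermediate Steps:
F(L) = 6 + L
K(t) = t³
(17 + K(1/F(-4)))² = (17 + (1/(6 - 4))³)² = (17 + (1/2)³)² = (17 + (½)³)² = (17 + ⅛)² = (137/8)² = 18769/64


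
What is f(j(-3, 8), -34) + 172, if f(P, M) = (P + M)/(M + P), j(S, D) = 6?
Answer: 173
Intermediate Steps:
f(P, M) = 1 (f(P, M) = (M + P)/(M + P) = 1)
f(j(-3, 8), -34) + 172 = 1 + 172 = 173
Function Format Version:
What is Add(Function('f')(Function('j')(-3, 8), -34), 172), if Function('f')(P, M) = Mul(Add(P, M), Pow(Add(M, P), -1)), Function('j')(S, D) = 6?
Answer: 173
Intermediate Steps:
Function('f')(P, M) = 1 (Function('f')(P, M) = Mul(Add(M, P), Pow(Add(M, P), -1)) = 1)
Add(Function('f')(Function('j')(-3, 8), -34), 172) = Add(1, 172) = 173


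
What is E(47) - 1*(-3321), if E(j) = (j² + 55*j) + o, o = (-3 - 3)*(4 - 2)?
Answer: 8103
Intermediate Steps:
o = -12 (o = -6*2 = -12)
E(j) = -12 + j² + 55*j (E(j) = (j² + 55*j) - 12 = -12 + j² + 55*j)
E(47) - 1*(-3321) = (-12 + 47² + 55*47) - 1*(-3321) = (-12 + 2209 + 2585) + 3321 = 4782 + 3321 = 8103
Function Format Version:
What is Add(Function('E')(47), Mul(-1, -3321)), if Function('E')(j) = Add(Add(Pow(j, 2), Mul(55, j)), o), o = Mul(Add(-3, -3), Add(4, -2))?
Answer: 8103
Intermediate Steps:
o = -12 (o = Mul(-6, 2) = -12)
Function('E')(j) = Add(-12, Pow(j, 2), Mul(55, j)) (Function('E')(j) = Add(Add(Pow(j, 2), Mul(55, j)), -12) = Add(-12, Pow(j, 2), Mul(55, j)))
Add(Function('E')(47), Mul(-1, -3321)) = Add(Add(-12, Pow(47, 2), Mul(55, 47)), Mul(-1, -3321)) = Add(Add(-12, 2209, 2585), 3321) = Add(4782, 3321) = 8103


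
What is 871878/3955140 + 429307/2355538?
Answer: 22331613383/55455253365 ≈ 0.40270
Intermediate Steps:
871878/3955140 + 429307/2355538 = 871878*(1/3955140) + 429307*(1/2355538) = 20759/94170 + 429307/2355538 = 22331613383/55455253365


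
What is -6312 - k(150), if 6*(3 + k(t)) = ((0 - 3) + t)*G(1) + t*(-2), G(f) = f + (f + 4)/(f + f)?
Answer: -25379/4 ≈ -6344.8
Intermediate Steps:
G(f) = f + (4 + f)/(2*f) (G(f) = f + (4 + f)/((2*f)) = f + (4 + f)*(1/(2*f)) = f + (4 + f)/(2*f))
k(t) = -19/4 + t/4 (k(t) = -3 + (((0 - 3) + t)*(1/2 + 1 + 2/1) + t*(-2))/6 = -3 + ((-3 + t)*(1/2 + 1 + 2*1) - 2*t)/6 = -3 + ((-3 + t)*(1/2 + 1 + 2) - 2*t)/6 = -3 + ((-3 + t)*(7/2) - 2*t)/6 = -3 + ((-21/2 + 7*t/2) - 2*t)/6 = -3 + (-21/2 + 3*t/2)/6 = -3 + (-7/4 + t/4) = -19/4 + t/4)
-6312 - k(150) = -6312 - (-19/4 + (1/4)*150) = -6312 - (-19/4 + 75/2) = -6312 - 1*131/4 = -6312 - 131/4 = -25379/4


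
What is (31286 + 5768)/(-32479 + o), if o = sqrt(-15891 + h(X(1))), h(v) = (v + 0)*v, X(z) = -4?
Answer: -601738433/527450658 - 92635*I*sqrt(635)/527450658 ≈ -1.1408 - 0.0044257*I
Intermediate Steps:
h(v) = v**2 (h(v) = v*v = v**2)
o = 5*I*sqrt(635) (o = sqrt(-15891 + (-4)**2) = sqrt(-15891 + 16) = sqrt(-15875) = 5*I*sqrt(635) ≈ 126.0*I)
(31286 + 5768)/(-32479 + o) = (31286 + 5768)/(-32479 + 5*I*sqrt(635)) = 37054/(-32479 + 5*I*sqrt(635))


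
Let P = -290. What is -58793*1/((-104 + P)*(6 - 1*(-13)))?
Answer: 58793/7486 ≈ 7.8537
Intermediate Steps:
-58793*1/((-104 + P)*(6 - 1*(-13))) = -58793*1/((-104 - 290)*(6 - 1*(-13))) = -58793*(-1/(394*(6 + 13))) = -58793/((-394*19)) = -58793/(-7486) = -58793*(-1/7486) = 58793/7486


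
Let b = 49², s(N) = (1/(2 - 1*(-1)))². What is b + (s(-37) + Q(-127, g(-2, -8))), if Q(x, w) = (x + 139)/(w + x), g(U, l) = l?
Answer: 108046/45 ≈ 2401.0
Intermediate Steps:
Q(x, w) = (139 + x)/(w + x)
s(N) = ⅑ (s(N) = (1/(2 + 1))² = (1/3)² = (⅓)² = ⅑)
b = 2401
b + (s(-37) + Q(-127, g(-2, -8))) = 2401 + (⅑ + (139 - 127)/(-8 - 127)) = 2401 + (⅑ + 12/(-135)) = 2401 + (⅑ - 1/135*12) = 2401 + (⅑ - 4/45) = 2401 + 1/45 = 108046/45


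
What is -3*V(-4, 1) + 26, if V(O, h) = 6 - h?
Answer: 11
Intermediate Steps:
-3*V(-4, 1) + 26 = -3*(6 - 1*1) + 26 = -3*(6 - 1) + 26 = -3*5 + 26 = -15 + 26 = 11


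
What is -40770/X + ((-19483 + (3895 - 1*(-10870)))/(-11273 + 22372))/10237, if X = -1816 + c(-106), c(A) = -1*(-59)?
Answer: 4632297986984/199631153491 ≈ 23.204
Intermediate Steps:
c(A) = 59
X = -1757 (X = -1816 + 59 = -1757)
-40770/X + ((-19483 + (3895 - 1*(-10870)))/(-11273 + 22372))/10237 = -40770/(-1757) + ((-19483 + (3895 - 1*(-10870)))/(-11273 + 22372))/10237 = -40770*(-1/1757) + ((-19483 + (3895 + 10870))/11099)*(1/10237) = 40770/1757 + ((-19483 + 14765)*(1/11099))*(1/10237) = 40770/1757 - 4718*1/11099*(1/10237) = 40770/1757 - 4718/11099*1/10237 = 40770/1757 - 4718/113620463 = 4632297986984/199631153491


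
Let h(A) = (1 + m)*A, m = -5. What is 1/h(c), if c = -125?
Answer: 1/500 ≈ 0.0020000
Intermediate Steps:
h(A) = -4*A (h(A) = (1 - 5)*A = -4*A)
1/h(c) = 1/(-4*(-125)) = 1/500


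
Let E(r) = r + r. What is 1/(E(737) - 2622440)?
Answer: -1/2620966 ≈ -3.8154e-7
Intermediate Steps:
E(r) = 2*r
1/(E(737) - 2622440) = 1/(2*737 - 2622440) = 1/(1474 - 2622440) = 1/(-2620966) = -1/2620966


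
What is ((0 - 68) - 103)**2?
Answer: 29241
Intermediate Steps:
((0 - 68) - 103)**2 = (-68 - 103)**2 = (-171)**2 = 29241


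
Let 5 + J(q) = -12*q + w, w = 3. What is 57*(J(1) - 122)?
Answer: -7752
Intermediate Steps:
J(q) = -2 - 12*q (J(q) = -5 + (-12*q + 3) = -5 + (3 - 12*q) = -2 - 12*q)
57*(J(1) - 122) = 57*((-2 - 12*1) - 122) = 57*((-2 - 12) - 122) = 57*(-14 - 122) = 57*(-136) = -7752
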